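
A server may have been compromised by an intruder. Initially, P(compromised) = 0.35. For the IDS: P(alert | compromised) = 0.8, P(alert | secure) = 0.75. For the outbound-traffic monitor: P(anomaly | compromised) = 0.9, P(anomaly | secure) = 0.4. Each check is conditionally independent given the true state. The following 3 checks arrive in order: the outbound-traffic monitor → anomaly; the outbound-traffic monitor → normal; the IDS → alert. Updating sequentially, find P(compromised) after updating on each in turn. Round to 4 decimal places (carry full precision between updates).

0.1772

After the outbound-traffic monitor='anomaly': P(compromised) = 0.9·0.3500 / (0.9·0.3500 + 0.4·0.6500) ≈ 0.5478
After the outbound-traffic monitor='normal': P(compromised) = 0.1·0.5478 / (0.1·0.5478 + 0.6·0.4522) ≈ 0.1680
After the IDS='alert': P(compromised) = 0.8·0.1680 / (0.8·0.1680 + 0.75·0.8320) ≈ 0.1772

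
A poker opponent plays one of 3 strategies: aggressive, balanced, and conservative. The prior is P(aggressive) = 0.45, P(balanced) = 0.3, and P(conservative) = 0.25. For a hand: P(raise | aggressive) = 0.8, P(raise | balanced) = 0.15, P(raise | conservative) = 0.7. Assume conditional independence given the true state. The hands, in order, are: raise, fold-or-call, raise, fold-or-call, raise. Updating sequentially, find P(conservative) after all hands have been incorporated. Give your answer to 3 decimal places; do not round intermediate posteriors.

0.437

After 'raise': normaliser = 0.8·0.4500 + 0.15·0.3000 + 0.7·0.2500; P(aggressive) ≈ 0.6207, P(balanced) ≈ 0.0776, P(conservative) ≈ 0.3017
After 'fold-or-call': normaliser = 0.2·0.6207 + 0.85·0.0776 + 0.3·0.3017; P(aggressive) ≈ 0.4424, P(balanced) ≈ 0.2350, P(conservative) ≈ 0.3226
After 'raise': normaliser = 0.8·0.4424 + 0.15·0.2350 + 0.7·0.3226; P(aggressive) ≈ 0.5755, P(balanced) ≈ 0.0573, P(conservative) ≈ 0.3672
After 'fold-or-call': normaliser = 0.2·0.5755 + 0.85·0.0573 + 0.3·0.3672; P(aggressive) ≈ 0.4201, P(balanced) ≈ 0.1778, P(conservative) ≈ 0.4021
After 'raise': normaliser = 0.8·0.4201 + 0.15·0.1778 + 0.7·0.4021; P(aggressive) ≈ 0.5217, P(balanced) ≈ 0.0414, P(conservative) ≈ 0.4369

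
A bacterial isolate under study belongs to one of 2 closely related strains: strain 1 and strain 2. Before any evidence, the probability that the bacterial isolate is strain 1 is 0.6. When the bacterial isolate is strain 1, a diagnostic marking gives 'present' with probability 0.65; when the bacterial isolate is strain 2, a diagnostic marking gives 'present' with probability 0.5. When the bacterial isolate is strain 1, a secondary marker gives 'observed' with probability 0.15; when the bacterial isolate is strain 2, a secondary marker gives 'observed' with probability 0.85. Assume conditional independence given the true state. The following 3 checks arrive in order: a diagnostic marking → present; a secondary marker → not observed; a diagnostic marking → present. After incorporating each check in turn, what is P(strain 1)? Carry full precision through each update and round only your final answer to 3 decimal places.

0.935

After a diagnostic marking='present': P(strain 1) = 0.65·0.6000 / (0.65·0.6000 + 0.5·0.4000) ≈ 0.6610
After a secondary marker='not observed': P(strain 1) = 0.85·0.6610 / (0.85·0.6610 + 0.15·0.3390) ≈ 0.9170
After a diagnostic marking='present': P(strain 1) = 0.65·0.9170 / (0.65·0.9170 + 0.5·0.0830) ≈ 0.9349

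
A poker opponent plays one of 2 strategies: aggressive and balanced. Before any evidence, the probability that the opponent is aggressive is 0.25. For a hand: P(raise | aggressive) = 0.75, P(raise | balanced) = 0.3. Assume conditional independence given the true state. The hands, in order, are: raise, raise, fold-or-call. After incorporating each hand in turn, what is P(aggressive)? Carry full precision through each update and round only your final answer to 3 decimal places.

0.427

Each posterior becomes the prior for the next update.
After 'raise': P(aggressive) = 0.75·0.2500 / (0.75·0.2500 + 0.3·0.7500) ≈ 0.4545
After 'raise': P(aggressive) = 0.75·0.4545 / (0.75·0.4545 + 0.3·0.5455) ≈ 0.6757
After 'fold-or-call': P(aggressive) = 0.25·0.6757 / (0.25·0.6757 + 0.7·0.3243) ≈ 0.4266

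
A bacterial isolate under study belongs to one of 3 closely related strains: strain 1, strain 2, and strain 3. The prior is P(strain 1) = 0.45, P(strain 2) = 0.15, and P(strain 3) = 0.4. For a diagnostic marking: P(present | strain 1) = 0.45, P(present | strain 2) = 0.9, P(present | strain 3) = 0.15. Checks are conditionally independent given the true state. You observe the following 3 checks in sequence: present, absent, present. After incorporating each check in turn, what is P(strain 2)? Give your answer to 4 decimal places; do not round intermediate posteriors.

After 'present': normaliser = 0.45·0.4500 + 0.9·0.1500 + 0.15·0.4000; P(strain 1) ≈ 0.5094, P(strain 2) ≈ 0.3396, P(strain 3) ≈ 0.1509
After 'absent': normaliser = 0.55·0.5094 + 0.1·0.3396 + 0.85·0.1509; P(strain 1) ≈ 0.6333, P(strain 2) ≈ 0.0768, P(strain 3) ≈ 0.2900
After 'present': normaliser = 0.45·0.6333 + 0.9·0.0768 + 0.15·0.2900; P(strain 1) ≈ 0.7168, P(strain 2) ≈ 0.1738, P(strain 3) ≈ 0.1094

0.1738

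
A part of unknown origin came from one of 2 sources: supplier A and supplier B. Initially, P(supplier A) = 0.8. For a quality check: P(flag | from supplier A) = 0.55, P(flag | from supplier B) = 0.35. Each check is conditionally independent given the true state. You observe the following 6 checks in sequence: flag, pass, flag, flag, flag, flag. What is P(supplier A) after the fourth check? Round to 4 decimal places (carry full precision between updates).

0.9149

Each posterior becomes the prior for the next update.
After 'flag': P(supplier A) = 0.55·0.8000 / (0.55·0.8000 + 0.35·0.2000) ≈ 0.8627
After 'pass': P(supplier A) = 0.45·0.8627 / (0.45·0.8627 + 0.65·0.1373) ≈ 0.8131
After 'flag': P(supplier A) = 0.55·0.8131 / (0.55·0.8131 + 0.35·0.1869) ≈ 0.8724
After 'flag': P(supplier A) = 0.55·0.8724 / (0.55·0.8724 + 0.35·0.1276) ≈ 0.9149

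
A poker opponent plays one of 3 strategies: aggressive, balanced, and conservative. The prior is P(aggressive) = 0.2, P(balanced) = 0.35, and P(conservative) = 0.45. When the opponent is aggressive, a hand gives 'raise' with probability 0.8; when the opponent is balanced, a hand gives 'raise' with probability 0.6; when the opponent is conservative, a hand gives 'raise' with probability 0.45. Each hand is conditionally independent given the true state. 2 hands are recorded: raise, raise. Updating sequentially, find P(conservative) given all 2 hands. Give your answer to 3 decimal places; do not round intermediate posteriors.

After 'raise': normaliser = 0.8·0.2000 + 0.6·0.3500 + 0.45·0.4500; P(aggressive) ≈ 0.2795, P(balanced) ≈ 0.3668, P(conservative) ≈ 0.3537
After 'raise': normaliser = 0.8·0.2795 + 0.6·0.3668 + 0.45·0.3537; P(aggressive) ≈ 0.3709, P(balanced) ≈ 0.3651, P(conservative) ≈ 0.2640

0.264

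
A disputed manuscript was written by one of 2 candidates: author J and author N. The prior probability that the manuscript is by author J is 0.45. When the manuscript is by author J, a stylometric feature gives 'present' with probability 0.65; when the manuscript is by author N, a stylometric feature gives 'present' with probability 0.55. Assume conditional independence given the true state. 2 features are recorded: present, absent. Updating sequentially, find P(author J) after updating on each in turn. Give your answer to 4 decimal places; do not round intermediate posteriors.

Each posterior becomes the prior for the next update.
After 'present': P(author J) = 0.65·0.4500 / (0.65·0.4500 + 0.55·0.5500) ≈ 0.4916
After 'absent': P(author J) = 0.35·0.4916 / (0.35·0.4916 + 0.45·0.5084) ≈ 0.4292

0.4292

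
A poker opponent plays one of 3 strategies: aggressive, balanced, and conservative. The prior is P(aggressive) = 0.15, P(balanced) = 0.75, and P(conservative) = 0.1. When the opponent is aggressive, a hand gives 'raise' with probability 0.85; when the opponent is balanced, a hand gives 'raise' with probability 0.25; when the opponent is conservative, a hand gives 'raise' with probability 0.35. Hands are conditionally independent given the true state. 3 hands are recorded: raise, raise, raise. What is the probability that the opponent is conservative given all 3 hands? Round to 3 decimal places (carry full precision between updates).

0.040

After 'raise': normaliser = 0.85·0.1500 + 0.25·0.7500 + 0.35·0.1000; P(aggressive) ≈ 0.3643, P(balanced) ≈ 0.5357, P(conservative) ≈ 0.1000
After 'raise': normaliser = 0.85·0.3643 + 0.25·0.5357 + 0.35·0.1000; P(aggressive) ≈ 0.6470, P(balanced) ≈ 0.2799, P(conservative) ≈ 0.0731
After 'raise': normaliser = 0.85·0.6470 + 0.25·0.2799 + 0.35·0.0731; P(aggressive) ≈ 0.8520, P(balanced) ≈ 0.1084, P(conservative) ≈ 0.0397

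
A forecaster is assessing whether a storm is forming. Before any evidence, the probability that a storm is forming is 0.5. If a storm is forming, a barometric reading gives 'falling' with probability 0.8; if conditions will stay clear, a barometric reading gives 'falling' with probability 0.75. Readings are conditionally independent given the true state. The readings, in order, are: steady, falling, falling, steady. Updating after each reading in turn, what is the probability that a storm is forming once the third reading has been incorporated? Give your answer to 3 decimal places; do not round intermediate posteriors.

0.477

After 'steady': P(storm) = 0.2·0.5000 / (0.2·0.5000 + 0.25·0.5000) ≈ 0.4444
After 'falling': P(storm) = 0.8·0.4444 / (0.8·0.4444 + 0.75·0.5556) ≈ 0.4604
After 'falling': P(storm) = 0.8·0.4604 / (0.8·0.4604 + 0.75·0.5396) ≈ 0.4765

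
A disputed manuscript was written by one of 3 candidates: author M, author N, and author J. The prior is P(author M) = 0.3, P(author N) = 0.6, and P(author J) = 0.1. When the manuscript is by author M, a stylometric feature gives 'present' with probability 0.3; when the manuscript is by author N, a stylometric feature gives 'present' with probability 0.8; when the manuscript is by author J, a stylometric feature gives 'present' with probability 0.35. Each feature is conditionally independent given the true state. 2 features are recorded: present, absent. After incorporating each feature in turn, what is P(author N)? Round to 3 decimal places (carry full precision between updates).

0.528

After 'present': normaliser = 0.3·0.3000 + 0.8·0.6000 + 0.35·0.1000; P(author M) ≈ 0.1488, P(author N) ≈ 0.7934, P(author J) ≈ 0.0579
After 'absent': normaliser = 0.7·0.1488 + 0.2·0.7934 + 0.65·0.0579; P(author M) ≈ 0.3466, P(author N) ≈ 0.5282, P(author J) ≈ 0.1252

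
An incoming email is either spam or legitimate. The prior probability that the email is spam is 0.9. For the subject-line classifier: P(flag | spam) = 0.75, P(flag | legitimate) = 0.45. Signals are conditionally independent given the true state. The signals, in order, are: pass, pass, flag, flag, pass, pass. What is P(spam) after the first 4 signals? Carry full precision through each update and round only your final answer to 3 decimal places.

0.838

After 'pass': P(spam) = 0.25·0.9000 / (0.25·0.9000 + 0.55·0.1000) ≈ 0.8036
After 'pass': P(spam) = 0.25·0.8036 / (0.25·0.8036 + 0.55·0.1964) ≈ 0.6503
After 'flag': P(spam) = 0.75·0.6503 / (0.75·0.6503 + 0.45·0.3497) ≈ 0.7560
After 'flag': P(spam) = 0.75·0.7560 / (0.75·0.7560 + 0.45·0.2440) ≈ 0.8378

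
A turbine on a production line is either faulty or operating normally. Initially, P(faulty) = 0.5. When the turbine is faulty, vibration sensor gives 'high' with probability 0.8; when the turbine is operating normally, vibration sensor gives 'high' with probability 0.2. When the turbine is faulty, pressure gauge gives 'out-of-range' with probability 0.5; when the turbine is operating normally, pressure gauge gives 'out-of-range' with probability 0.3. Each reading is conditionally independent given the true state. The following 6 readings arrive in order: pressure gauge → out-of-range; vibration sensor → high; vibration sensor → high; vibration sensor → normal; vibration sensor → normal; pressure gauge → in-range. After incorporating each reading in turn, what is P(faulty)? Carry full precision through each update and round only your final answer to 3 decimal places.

Apply Bayes' rule sequentially, carrying P(faulty) forward.
After pressure gauge='out-of-range': P(faulty) = 0.5·0.5000 / (0.5·0.5000 + 0.3·0.5000) ≈ 0.6250
After vibration sensor='high': P(faulty) = 0.8·0.6250 / (0.8·0.6250 + 0.2·0.3750) ≈ 0.8696
After vibration sensor='high': P(faulty) = 0.8·0.8696 / (0.8·0.8696 + 0.2·0.1304) ≈ 0.9639
After vibration sensor='normal': P(faulty) = 0.2·0.9639 / (0.2·0.9639 + 0.8·0.0361) ≈ 0.8696
After vibration sensor='normal': P(faulty) = 0.2·0.8696 / (0.2·0.8696 + 0.8·0.1304) ≈ 0.6250
After pressure gauge='in-range': P(faulty) = 0.5·0.6250 / (0.5·0.6250 + 0.7·0.3750) ≈ 0.5435

0.543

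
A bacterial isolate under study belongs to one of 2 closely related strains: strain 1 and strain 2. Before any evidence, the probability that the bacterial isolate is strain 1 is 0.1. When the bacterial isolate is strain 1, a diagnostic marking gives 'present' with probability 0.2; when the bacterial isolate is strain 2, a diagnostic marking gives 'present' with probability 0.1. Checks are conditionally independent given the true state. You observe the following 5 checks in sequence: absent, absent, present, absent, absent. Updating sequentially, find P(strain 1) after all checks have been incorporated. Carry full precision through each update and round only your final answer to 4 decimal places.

0.1218

Apply Bayes' rule sequentially, carrying P(strain 1) forward.
After 'absent': P(strain 1) = 0.8·0.1000 / (0.8·0.1000 + 0.9·0.9000) ≈ 0.0899
After 'absent': P(strain 1) = 0.8·0.0899 / (0.8·0.0899 + 0.9·0.9101) ≈ 0.0807
After 'present': P(strain 1) = 0.2·0.0807 / (0.2·0.0807 + 0.1·0.9193) ≈ 0.1494
After 'absent': P(strain 1) = 0.8·0.1494 / (0.8·0.1494 + 0.9·0.8506) ≈ 0.1350
After 'absent': P(strain 1) = 0.8·0.1350 / (0.8·0.1350 + 0.9·0.8650) ≈ 0.1218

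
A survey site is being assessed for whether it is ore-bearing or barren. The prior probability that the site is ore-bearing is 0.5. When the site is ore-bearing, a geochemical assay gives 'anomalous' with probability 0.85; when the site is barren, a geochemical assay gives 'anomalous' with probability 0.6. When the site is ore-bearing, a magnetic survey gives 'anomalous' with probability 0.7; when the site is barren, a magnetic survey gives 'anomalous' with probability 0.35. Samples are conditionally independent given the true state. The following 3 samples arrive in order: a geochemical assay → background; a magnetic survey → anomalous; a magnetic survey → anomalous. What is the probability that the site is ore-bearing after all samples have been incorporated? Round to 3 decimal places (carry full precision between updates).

0.600

After a geochemical assay='background': P(ore) = 0.15·0.5000 / (0.15·0.5000 + 0.4·0.5000) ≈ 0.2727
After a magnetic survey='anomalous': P(ore) = 0.7·0.2727 / (0.7·0.2727 + 0.35·0.7273) ≈ 0.4286
After a magnetic survey='anomalous': P(ore) = 0.7·0.4286 / (0.7·0.4286 + 0.35·0.5714) ≈ 0.6000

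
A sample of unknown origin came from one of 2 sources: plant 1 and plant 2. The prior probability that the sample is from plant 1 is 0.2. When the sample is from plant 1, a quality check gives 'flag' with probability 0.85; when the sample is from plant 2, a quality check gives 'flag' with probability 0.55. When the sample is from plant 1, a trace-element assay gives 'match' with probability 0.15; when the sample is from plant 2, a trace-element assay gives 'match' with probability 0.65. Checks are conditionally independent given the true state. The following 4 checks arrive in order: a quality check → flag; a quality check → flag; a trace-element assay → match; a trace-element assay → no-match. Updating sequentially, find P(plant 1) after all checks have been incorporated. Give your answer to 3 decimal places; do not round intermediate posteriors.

0.251

Each posterior becomes the prior for the next update.
After a quality check='flag': P(plant 1) = 0.85·0.2000 / (0.85·0.2000 + 0.55·0.8000) ≈ 0.2787
After a quality check='flag': P(plant 1) = 0.85·0.2787 / (0.85·0.2787 + 0.55·0.7213) ≈ 0.3739
After a trace-element assay='match': P(plant 1) = 0.15·0.3739 / (0.15·0.3739 + 0.65·0.6261) ≈ 0.1211
After a trace-element assay='no-match': P(plant 1) = 0.85·0.1211 / (0.85·0.1211 + 0.35·0.8789) ≈ 0.2507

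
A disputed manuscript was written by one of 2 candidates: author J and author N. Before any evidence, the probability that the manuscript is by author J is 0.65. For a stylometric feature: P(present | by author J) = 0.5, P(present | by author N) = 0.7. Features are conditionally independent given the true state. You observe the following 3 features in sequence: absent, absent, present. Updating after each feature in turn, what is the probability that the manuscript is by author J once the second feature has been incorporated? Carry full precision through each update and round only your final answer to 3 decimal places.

Apply Bayes' rule sequentially, carrying P(author J) forward.
After 'absent': P(author J) = 0.5·0.6500 / (0.5·0.6500 + 0.3·0.3500) ≈ 0.7558
After 'absent': P(author J) = 0.5·0.7558 / (0.5·0.7558 + 0.3·0.2442) ≈ 0.8376

0.838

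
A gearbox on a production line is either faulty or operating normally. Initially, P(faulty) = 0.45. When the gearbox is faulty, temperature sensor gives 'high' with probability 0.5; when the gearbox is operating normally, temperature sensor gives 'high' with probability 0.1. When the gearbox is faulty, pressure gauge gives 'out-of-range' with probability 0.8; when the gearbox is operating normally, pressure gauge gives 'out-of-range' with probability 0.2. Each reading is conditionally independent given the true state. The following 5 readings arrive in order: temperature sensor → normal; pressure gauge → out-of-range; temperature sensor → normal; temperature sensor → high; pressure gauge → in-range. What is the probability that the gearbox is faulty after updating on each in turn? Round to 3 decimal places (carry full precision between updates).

0.558

Each posterior becomes the prior for the next update.
After temperature sensor='normal': P(faulty) = 0.5·0.4500 / (0.5·0.4500 + 0.9·0.5500) ≈ 0.3125
After pressure gauge='out-of-range': P(faulty) = 0.8·0.3125 / (0.8·0.3125 + 0.2·0.6875) ≈ 0.6452
After temperature sensor='normal': P(faulty) = 0.5·0.6452 / (0.5·0.6452 + 0.9·0.3548) ≈ 0.5025
After temperature sensor='high': P(faulty) = 0.5·0.5025 / (0.5·0.5025 + 0.1·0.4975) ≈ 0.8347
After pressure gauge='in-range': P(faulty) = 0.2·0.8347 / (0.2·0.8347 + 0.8·0.1653) ≈ 0.5580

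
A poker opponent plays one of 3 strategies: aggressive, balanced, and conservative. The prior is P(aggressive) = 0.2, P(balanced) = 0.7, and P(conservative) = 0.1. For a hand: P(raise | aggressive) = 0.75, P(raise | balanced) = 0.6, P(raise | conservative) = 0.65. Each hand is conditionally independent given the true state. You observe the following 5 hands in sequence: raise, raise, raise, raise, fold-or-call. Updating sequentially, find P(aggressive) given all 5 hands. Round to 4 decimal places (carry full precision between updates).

0.2711

After 'raise': normaliser = 0.75·0.2000 + 0.6·0.7000 + 0.65·0.1000; P(aggressive) ≈ 0.2362, P(balanced) ≈ 0.6614, P(conservative) ≈ 0.1024
After 'raise': normaliser = 0.75·0.2362 + 0.6·0.6614 + 0.65·0.1024; P(aggressive) ≈ 0.2766, P(balanced) ≈ 0.6195, P(conservative) ≈ 0.1039
After 'raise': normaliser = 0.75·0.2766 + 0.6·0.6195 + 0.65·0.1039; P(aggressive) ≈ 0.3208, P(balanced) ≈ 0.5748, P(conservative) ≈ 0.1044
After 'raise': normaliser = 0.75·0.3208 + 0.6·0.5748 + 0.65·0.1044; P(aggressive) ≈ 0.3682, P(balanced) ≈ 0.5279, P(conservative) ≈ 0.1039
After 'fold-or-call': normaliser = 0.25·0.3682 + 0.4·0.5279 + 0.35·0.1039; P(aggressive) ≈ 0.2711, P(balanced) ≈ 0.6218, P(conservative) ≈ 0.1071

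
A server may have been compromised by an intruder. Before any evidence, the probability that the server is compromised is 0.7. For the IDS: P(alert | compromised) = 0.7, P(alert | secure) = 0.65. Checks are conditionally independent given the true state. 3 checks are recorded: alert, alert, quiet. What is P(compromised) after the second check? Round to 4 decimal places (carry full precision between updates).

0.7302

Apply Bayes' rule sequentially, carrying P(compromised) forward.
After 'alert': P(compromised) = 0.7·0.7000 / (0.7·0.7000 + 0.65·0.3000) ≈ 0.7153
After 'alert': P(compromised) = 0.7·0.7153 / (0.7·0.7153 + 0.65·0.2847) ≈ 0.7302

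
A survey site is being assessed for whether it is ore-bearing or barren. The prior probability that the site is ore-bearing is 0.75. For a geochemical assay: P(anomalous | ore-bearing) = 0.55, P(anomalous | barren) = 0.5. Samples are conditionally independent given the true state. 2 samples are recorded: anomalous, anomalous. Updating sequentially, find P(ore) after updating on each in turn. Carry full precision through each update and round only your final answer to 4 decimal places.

After 'anomalous': P(ore) = 0.55·0.7500 / (0.55·0.7500 + 0.5·0.2500) ≈ 0.7674
After 'anomalous': P(ore) = 0.55·0.7674 / (0.55·0.7674 + 0.5·0.2326) ≈ 0.7840

0.7840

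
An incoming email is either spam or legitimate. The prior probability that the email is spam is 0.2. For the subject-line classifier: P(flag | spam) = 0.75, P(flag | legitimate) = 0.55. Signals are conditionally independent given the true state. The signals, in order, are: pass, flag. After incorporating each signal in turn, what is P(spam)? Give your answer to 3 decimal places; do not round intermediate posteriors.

After 'pass': P(spam) = 0.25·0.2000 / (0.25·0.2000 + 0.45·0.8000) ≈ 0.1220
After 'flag': P(spam) = 0.75·0.1220 / (0.75·0.1220 + 0.55·0.8780) ≈ 0.1592

0.159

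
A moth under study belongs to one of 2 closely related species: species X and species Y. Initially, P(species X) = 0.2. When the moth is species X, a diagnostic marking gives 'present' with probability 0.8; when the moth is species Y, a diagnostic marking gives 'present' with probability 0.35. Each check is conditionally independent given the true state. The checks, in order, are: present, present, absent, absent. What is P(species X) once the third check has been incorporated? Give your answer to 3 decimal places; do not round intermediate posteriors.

Apply Bayes' rule sequentially, carrying P(species X) forward.
After 'present': P(species X) = 0.8·0.2000 / (0.8·0.2000 + 0.35·0.8000) ≈ 0.3636
After 'present': P(species X) = 0.8·0.3636 / (0.8·0.3636 + 0.35·0.6364) ≈ 0.5664
After 'absent': P(species X) = 0.2·0.5664 / (0.2·0.5664 + 0.65·0.4336) ≈ 0.2867

0.287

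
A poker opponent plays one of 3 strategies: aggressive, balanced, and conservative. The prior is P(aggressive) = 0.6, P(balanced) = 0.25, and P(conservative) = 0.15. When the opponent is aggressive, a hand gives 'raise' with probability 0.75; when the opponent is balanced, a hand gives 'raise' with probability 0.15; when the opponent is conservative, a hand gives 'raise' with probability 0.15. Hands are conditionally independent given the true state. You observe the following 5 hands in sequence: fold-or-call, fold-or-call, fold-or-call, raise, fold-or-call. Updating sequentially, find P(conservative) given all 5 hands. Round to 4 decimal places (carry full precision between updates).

After 'fold-or-call': normaliser = 0.25·0.6000 + 0.85·0.2500 + 0.85·0.1500; P(aggressive) ≈ 0.3061, P(balanced) ≈ 0.4337, P(conservative) ≈ 0.2602
After 'fold-or-call': normaliser = 0.25·0.3061 + 0.85·0.4337 + 0.85·0.2602; P(aggressive) ≈ 0.1149, P(balanced) ≈ 0.5532, P(conservative) ≈ 0.3319
After 'fold-or-call': normaliser = 0.25·0.1149 + 0.85·0.5532 + 0.85·0.3319; P(aggressive) ≈ 0.0368, P(balanced) ≈ 0.6020, P(conservative) ≈ 0.3612
After 'raise': normaliser = 0.75·0.0368 + 0.15·0.6020 + 0.15·0.3612; P(aggressive) ≈ 0.1602, P(balanced) ≈ 0.5248, P(conservative) ≈ 0.3149
After 'fold-or-call': normaliser = 0.25·0.1602 + 0.85·0.5248 + 0.85·0.3149; P(aggressive) ≈ 0.0531, P(balanced) ≈ 0.5918, P(conservative) ≈ 0.3551

0.3551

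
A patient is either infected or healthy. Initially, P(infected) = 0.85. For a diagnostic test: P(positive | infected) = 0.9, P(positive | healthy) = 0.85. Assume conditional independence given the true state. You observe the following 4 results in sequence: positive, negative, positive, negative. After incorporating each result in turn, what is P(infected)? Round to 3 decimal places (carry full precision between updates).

Apply Bayes' rule sequentially, carrying P(infected) forward.
After 'positive': P(infected) = 0.9·0.8500 / (0.9·0.8500 + 0.85·0.1500) ≈ 0.8571
After 'negative': P(infected) = 0.1·0.8571 / (0.1·0.8571 + 0.15·0.1429) ≈ 0.8000
After 'positive': P(infected) = 0.9·0.8000 / (0.9·0.8000 + 0.85·0.2000) ≈ 0.8090
After 'negative': P(infected) = 0.1·0.8090 / (0.1·0.8090 + 0.15·0.1910) ≈ 0.7385

0.738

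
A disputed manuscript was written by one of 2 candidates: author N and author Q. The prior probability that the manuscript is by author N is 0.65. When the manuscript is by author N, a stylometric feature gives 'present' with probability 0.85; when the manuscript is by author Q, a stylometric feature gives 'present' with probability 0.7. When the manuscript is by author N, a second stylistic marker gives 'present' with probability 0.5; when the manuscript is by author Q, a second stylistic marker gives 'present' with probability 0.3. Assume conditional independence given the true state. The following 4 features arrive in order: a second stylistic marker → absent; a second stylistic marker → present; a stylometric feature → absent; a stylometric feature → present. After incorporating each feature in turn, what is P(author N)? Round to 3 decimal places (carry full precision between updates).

After a second stylistic marker='absent': P(author N) = 0.5·0.6500 / (0.5·0.6500 + 0.7·0.3500) ≈ 0.5702
After a second stylistic marker='present': P(author N) = 0.5·0.5702 / (0.5·0.5702 + 0.3·0.4298) ≈ 0.6886
After a stylometric feature='absent': P(author N) = 0.15·0.6886 / (0.15·0.6886 + 0.3·0.3114) ≈ 0.5250
After a stylometric feature='present': P(author N) = 0.85·0.5250 / (0.85·0.5250 + 0.7·0.4750) ≈ 0.5731

0.573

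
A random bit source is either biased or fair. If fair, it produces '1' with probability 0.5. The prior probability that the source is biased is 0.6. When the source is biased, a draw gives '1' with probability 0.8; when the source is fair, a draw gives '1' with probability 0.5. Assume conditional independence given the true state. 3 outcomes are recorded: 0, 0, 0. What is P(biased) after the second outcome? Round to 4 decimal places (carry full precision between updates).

0.1935

After '0': P(biased) = 0.2·0.6000 / (0.2·0.6000 + 0.5·0.4000) ≈ 0.3750
After '0': P(biased) = 0.2·0.3750 / (0.2·0.3750 + 0.5·0.6250) ≈ 0.1935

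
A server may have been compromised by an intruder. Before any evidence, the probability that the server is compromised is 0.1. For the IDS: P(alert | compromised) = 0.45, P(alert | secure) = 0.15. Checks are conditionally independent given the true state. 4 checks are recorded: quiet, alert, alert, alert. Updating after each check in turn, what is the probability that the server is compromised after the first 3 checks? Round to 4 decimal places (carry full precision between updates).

0.3929

After 'quiet': P(compromised) = 0.55·0.1000 / (0.55·0.1000 + 0.85·0.9000) ≈ 0.0671
After 'alert': P(compromised) = 0.45·0.0671 / (0.45·0.0671 + 0.15·0.9329) ≈ 0.1774
After 'alert': P(compromised) = 0.45·0.1774 / (0.45·0.1774 + 0.15·0.8226) ≈ 0.3929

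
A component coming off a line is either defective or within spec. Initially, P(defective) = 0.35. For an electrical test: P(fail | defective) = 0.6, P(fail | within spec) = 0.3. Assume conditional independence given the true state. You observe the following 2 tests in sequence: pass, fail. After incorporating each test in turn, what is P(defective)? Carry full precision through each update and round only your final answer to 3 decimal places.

After 'pass': P(defective) = 0.4·0.3500 / (0.4·0.3500 + 0.7·0.6500) ≈ 0.2353
After 'fail': P(defective) = 0.6·0.2353 / (0.6·0.2353 + 0.3·0.7647) ≈ 0.3810

0.381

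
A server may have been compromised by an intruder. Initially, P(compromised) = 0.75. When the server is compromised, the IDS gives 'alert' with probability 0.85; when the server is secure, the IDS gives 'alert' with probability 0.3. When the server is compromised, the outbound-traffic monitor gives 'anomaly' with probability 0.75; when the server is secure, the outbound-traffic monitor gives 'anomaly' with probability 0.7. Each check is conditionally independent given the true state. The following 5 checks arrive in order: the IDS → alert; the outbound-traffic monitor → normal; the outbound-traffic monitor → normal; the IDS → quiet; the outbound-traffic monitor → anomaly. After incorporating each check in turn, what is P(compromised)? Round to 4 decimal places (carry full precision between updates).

0.5754

After the IDS='alert': P(compromised) = 0.85·0.7500 / (0.85·0.7500 + 0.3·0.2500) ≈ 0.8947
After the outbound-traffic monitor='normal': P(compromised) = 0.25·0.8947 / (0.25·0.8947 + 0.3·0.1053) ≈ 0.8763
After the outbound-traffic monitor='normal': P(compromised) = 0.25·0.8763 / (0.25·0.8763 + 0.3·0.1237) ≈ 0.8551
After the IDS='quiet': P(compromised) = 0.15·0.8551 / (0.15·0.8551 + 0.7·0.1449) ≈ 0.5585
After the outbound-traffic monitor='anomaly': P(compromised) = 0.75·0.5585 / (0.75·0.5585 + 0.7·0.4415) ≈ 0.5754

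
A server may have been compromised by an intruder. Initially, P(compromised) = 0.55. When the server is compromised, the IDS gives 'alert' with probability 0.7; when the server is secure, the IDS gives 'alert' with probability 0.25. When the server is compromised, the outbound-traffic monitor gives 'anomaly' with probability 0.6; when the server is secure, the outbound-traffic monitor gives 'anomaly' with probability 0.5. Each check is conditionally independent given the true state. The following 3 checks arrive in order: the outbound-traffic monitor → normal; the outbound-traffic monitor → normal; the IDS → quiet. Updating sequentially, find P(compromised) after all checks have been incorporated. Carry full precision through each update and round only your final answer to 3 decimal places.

0.238

After the outbound-traffic monitor='normal': P(compromised) = 0.4·0.5500 / (0.4·0.5500 + 0.5·0.4500) ≈ 0.4944
After the outbound-traffic monitor='normal': P(compromised) = 0.4·0.4944 / (0.4·0.4944 + 0.5·0.5056) ≈ 0.4389
After the IDS='quiet': P(compromised) = 0.3·0.4389 / (0.3·0.4389 + 0.75·0.5611) ≈ 0.2383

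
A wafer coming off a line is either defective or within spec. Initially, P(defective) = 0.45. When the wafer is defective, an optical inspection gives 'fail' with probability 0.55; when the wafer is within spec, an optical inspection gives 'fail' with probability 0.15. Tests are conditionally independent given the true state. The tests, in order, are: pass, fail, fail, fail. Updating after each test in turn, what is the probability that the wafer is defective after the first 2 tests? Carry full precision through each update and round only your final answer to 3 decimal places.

Apply Bayes' rule sequentially, carrying P(defective) forward.
After 'pass': P(defective) = 0.45·0.4500 / (0.45·0.4500 + 0.85·0.5500) ≈ 0.3022
After 'fail': P(defective) = 0.55·0.3022 / (0.55·0.3022 + 0.15·0.6978) ≈ 0.6136

0.614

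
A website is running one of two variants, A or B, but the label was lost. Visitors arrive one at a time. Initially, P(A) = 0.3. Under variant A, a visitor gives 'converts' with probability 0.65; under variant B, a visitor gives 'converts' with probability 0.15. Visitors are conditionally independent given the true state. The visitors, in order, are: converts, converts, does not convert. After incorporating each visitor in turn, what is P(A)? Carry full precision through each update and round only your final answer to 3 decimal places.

Each posterior becomes the prior for the next update.
After 'converts': P(A) = 0.65·0.3000 / (0.65·0.3000 + 0.15·0.7000) ≈ 0.6500
After 'converts': P(A) = 0.65·0.6500 / (0.65·0.6500 + 0.15·0.3500) ≈ 0.8895
After 'does not convert': P(A) = 0.35·0.8895 / (0.35·0.8895 + 0.85·0.1105) ≈ 0.7682

0.768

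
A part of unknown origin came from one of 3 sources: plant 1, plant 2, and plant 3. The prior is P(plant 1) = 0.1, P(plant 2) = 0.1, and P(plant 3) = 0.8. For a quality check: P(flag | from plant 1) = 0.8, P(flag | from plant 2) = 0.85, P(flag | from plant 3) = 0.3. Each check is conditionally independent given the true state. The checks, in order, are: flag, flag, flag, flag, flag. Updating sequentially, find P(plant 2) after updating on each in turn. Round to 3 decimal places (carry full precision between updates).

After 'flag': normaliser = 0.8·0.1000 + 0.85·0.1000 + 0.3·0.8000; P(plant 1) ≈ 0.1975, P(plant 2) ≈ 0.2099, P(plant 3) ≈ 0.5926
After 'flag': normaliser = 0.8·0.1975 + 0.85·0.2099 + 0.3·0.5926; P(plant 1) ≈ 0.3073, P(plant 2) ≈ 0.3469, P(plant 3) ≈ 0.3457
After 'flag': normaliser = 0.8·0.3073 + 0.85·0.3469 + 0.3·0.3457; P(plant 1) ≈ 0.3815, P(plant 2) ≈ 0.4576, P(plant 3) ≈ 0.1609
After 'flag': normaliser = 0.8·0.3815 + 0.85·0.4576 + 0.3·0.1609; P(plant 1) ≈ 0.4111, P(plant 2) ≈ 0.5239, P(plant 3) ≈ 0.0650
After 'flag': normaliser = 0.8·0.4111 + 0.85·0.5239 + 0.3·0.0650; P(plant 1) ≈ 0.4144, P(plant 2) ≈ 0.5611, P(plant 3) ≈ 0.0246

0.561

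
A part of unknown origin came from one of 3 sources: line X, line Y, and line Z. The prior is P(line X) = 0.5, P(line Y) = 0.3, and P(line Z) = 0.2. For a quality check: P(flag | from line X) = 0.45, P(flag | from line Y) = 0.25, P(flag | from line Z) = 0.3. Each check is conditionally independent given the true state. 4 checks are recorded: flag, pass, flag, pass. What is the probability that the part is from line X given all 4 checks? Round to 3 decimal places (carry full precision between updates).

0.613

After 'flag': normaliser = 0.45·0.5000 + 0.25·0.3000 + 0.3·0.2000; P(line X) ≈ 0.6250, P(line Y) ≈ 0.2083, P(line Z) ≈ 0.1667
After 'pass': normaliser = 0.55·0.6250 + 0.75·0.2083 + 0.7·0.1667; P(line X) ≈ 0.5574, P(line Y) ≈ 0.2534, P(line Z) ≈ 0.1892
After 'flag': normaliser = 0.45·0.5574 + 0.25·0.2534 + 0.3·0.1892; P(line X) ≈ 0.6762, P(line Y) ≈ 0.1708, P(line Z) ≈ 0.1530
After 'pass': normaliser = 0.55·0.6762 + 0.75·0.1708 + 0.7·0.1530; P(line X) ≈ 0.6126, P(line Y) ≈ 0.2110, P(line Z) ≈ 0.1764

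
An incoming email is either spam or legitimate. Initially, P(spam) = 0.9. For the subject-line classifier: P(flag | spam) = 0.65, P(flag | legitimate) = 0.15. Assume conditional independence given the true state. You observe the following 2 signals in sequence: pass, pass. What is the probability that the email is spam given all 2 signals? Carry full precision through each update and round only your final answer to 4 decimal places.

0.6041

Each posterior becomes the prior for the next update.
After 'pass': P(spam) = 0.35·0.9000 / (0.35·0.9000 + 0.85·0.1000) ≈ 0.7875
After 'pass': P(spam) = 0.35·0.7875 / (0.35·0.7875 + 0.85·0.2125) ≈ 0.6041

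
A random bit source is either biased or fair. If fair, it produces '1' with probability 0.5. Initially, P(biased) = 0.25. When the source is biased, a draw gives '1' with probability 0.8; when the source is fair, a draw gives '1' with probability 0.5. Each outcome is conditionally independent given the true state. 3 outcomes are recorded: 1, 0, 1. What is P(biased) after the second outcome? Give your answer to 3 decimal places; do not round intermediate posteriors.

After '1': P(biased) = 0.8·0.2500 / (0.8·0.2500 + 0.5·0.7500) ≈ 0.3478
After '0': P(biased) = 0.2·0.3478 / (0.2·0.3478 + 0.5·0.6522) ≈ 0.1758

0.176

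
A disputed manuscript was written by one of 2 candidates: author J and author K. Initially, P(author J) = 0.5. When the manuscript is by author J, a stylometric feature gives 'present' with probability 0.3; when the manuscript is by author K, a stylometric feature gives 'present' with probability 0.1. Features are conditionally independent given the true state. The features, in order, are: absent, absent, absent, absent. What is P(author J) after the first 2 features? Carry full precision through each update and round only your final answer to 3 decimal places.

0.377

After 'absent': P(author J) = 0.7·0.5000 / (0.7·0.5000 + 0.9·0.5000) ≈ 0.4375
After 'absent': P(author J) = 0.7·0.4375 / (0.7·0.4375 + 0.9·0.5625) ≈ 0.3769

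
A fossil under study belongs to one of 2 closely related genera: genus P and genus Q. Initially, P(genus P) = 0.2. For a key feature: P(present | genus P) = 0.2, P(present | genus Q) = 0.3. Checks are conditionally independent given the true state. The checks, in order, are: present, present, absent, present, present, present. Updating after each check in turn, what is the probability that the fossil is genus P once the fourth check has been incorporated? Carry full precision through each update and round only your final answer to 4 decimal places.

0.0780

Apply Bayes' rule sequentially, carrying P(genus P) forward.
After 'present': P(genus P) = 0.2·0.2000 / (0.2·0.2000 + 0.3·0.8000) ≈ 0.1429
After 'present': P(genus P) = 0.2·0.1429 / (0.2·0.1429 + 0.3·0.8571) ≈ 0.1000
After 'absent': P(genus P) = 0.8·0.1000 / (0.8·0.1000 + 0.7·0.9000) ≈ 0.1127
After 'present': P(genus P) = 0.2·0.1127 / (0.2·0.1127 + 0.3·0.8873) ≈ 0.0780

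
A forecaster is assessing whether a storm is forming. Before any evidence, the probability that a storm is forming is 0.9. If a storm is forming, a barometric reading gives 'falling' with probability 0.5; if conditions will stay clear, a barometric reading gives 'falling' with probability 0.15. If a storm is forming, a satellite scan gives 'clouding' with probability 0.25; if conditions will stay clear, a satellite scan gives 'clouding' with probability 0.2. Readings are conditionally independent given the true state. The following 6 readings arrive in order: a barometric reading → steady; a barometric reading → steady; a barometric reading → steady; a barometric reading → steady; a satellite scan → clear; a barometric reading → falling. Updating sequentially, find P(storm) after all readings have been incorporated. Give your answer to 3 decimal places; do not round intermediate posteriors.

After a barometric reading='steady': P(storm) = 0.5·0.9000 / (0.5·0.9000 + 0.85·0.1000) ≈ 0.8411
After a barometric reading='steady': P(storm) = 0.5·0.8411 / (0.5·0.8411 + 0.85·0.1589) ≈ 0.7569
After a barometric reading='steady': P(storm) = 0.5·0.7569 / (0.5·0.7569 + 0.85·0.2431) ≈ 0.6469
After a barometric reading='steady': P(storm) = 0.5·0.6469 / (0.5·0.6469 + 0.85·0.3531) ≈ 0.5187
After a satellite scan='clear': P(storm) = 0.75·0.5187 / (0.75·0.5187 + 0.8·0.4813) ≈ 0.5025
After a barometric reading='falling': P(storm) = 0.5·0.5025 / (0.5·0.5025 + 0.15·0.4975) ≈ 0.7710

0.771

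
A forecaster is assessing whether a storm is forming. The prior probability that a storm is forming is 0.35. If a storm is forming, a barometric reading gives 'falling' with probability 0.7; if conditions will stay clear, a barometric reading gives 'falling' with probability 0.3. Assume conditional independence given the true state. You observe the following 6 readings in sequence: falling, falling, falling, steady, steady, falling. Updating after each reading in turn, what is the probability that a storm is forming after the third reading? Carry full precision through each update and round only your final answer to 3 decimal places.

After 'falling': P(storm) = 0.7·0.3500 / (0.7·0.3500 + 0.3·0.6500) ≈ 0.5568
After 'falling': P(storm) = 0.7·0.5568 / (0.7·0.5568 + 0.3·0.4432) ≈ 0.7457
After 'falling': P(storm) = 0.7·0.7457 / (0.7·0.7457 + 0.3·0.2543) ≈ 0.8725

0.872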